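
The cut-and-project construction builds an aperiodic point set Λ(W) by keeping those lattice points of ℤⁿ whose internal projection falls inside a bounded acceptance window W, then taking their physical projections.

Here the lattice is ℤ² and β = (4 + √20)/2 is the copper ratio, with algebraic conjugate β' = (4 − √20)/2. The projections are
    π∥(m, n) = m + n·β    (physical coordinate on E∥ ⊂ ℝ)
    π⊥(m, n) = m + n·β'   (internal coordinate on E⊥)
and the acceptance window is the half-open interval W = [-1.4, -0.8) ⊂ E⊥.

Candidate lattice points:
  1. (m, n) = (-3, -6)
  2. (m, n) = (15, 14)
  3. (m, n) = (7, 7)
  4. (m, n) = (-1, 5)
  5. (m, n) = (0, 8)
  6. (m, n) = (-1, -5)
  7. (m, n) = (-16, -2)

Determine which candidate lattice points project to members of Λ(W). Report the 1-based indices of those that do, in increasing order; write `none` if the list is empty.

none

Compute β' = (4−√20)/2 = -0.23607, so π⊥(m,n) = m -0.23607·n.
#1 (-3,-6): internal coord -3 + (-6)·β' = -1.58359; -1.58359 ∉ [-1.4, -0.8) → out
#2 (15,14): internal coord 15 + (14)·β' = +11.69505; +11.69505 ∉ [-1.4, -0.8) → out
#3 (7,7): internal coord 7 + (7)·β' = +5.34752; +5.34752 ∉ [-1.4, -0.8) → out
#4 (-1,5): internal coord -1 + (5)·β' = -2.18034; -2.18034 ∉ [-1.4, -0.8) → out
#5 (0,8): internal coord 0 + (8)·β' = -1.88854; -1.88854 ∉ [-1.4, -0.8) → out
#6 (-1,-5): internal coord -1 + (-5)·β' = +0.18034; +0.18034 ∉ [-1.4, -0.8) → out
#7 (-16,-2): internal coord -16 + (-2)·β' = -15.52786; -15.52786 ∉ [-1.4, -0.8) → out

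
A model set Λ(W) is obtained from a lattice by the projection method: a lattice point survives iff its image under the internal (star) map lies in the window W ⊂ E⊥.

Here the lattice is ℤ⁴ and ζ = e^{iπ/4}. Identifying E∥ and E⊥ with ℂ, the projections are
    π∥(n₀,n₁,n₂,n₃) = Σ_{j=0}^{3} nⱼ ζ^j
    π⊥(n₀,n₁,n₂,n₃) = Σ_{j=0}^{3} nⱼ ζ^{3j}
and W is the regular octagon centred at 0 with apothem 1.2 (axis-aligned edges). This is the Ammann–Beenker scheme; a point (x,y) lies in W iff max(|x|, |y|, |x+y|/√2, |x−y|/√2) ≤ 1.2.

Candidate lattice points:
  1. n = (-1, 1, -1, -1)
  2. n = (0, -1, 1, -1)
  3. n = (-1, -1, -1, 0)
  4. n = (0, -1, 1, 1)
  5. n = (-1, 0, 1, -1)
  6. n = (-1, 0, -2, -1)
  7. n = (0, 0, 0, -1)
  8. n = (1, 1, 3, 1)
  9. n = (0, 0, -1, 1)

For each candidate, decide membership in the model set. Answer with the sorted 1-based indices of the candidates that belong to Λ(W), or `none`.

3, 7

Internal map: ζ^{3j} for j=0..3 gives (1,0), (−√2/2,√2/2), (0,−1), (√2/2,√2/2).
#1 (-1, 1, -1, -1): internal (-2.4142, 1.0000); octagon support 2.4142 vs apothem 1.2 → ∉ W
#2 (0, -1, 1, -1): internal (0.0000, -2.4142); octagon support 2.4142 vs apothem 1.2 → ∉ W
#3 (-1, -1, -1, 0): internal (-0.2929, 0.2929); octagon support 0.4142 vs apothem 1.2 → ∈ W
#4 (0, -1, 1, 1): internal (1.4142, -1.0000); octagon support 1.7071 vs apothem 1.2 → ∉ W
#5 (-1, 0, 1, -1): internal (-1.7071, -1.7071); octagon support 2.4142 vs apothem 1.2 → ∉ W
#6 (-1, 0, -2, -1): internal (-1.7071, 1.2929); octagon support 2.1213 vs apothem 1.2 → ∉ W
#7 (0, 0, 0, -1): internal (-0.7071, -0.7071); octagon support 1.0000 vs apothem 1.2 → ∈ W
#8 (1, 1, 3, 1): internal (1.0000, -1.5858); octagon support 1.8284 vs apothem 1.2 → ∉ W
#9 (0, 0, -1, 1): internal (0.7071, 1.7071); octagon support 1.7071 vs apothem 1.2 → ∉ W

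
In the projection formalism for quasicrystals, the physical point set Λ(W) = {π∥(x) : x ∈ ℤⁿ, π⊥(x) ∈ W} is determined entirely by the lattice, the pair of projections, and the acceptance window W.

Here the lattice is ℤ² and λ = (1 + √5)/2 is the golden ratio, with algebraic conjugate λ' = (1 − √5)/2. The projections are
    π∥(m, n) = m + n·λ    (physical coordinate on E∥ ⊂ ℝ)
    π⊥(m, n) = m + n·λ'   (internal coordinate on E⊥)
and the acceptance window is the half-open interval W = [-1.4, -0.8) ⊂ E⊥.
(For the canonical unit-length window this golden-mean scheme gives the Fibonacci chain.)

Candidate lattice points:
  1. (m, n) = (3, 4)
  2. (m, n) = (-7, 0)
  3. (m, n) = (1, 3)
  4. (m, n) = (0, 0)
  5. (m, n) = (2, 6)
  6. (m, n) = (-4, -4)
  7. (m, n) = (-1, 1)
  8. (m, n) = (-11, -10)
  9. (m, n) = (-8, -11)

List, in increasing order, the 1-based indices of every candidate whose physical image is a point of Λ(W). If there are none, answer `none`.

3, 9

λ' = (1−√5)/2 ≈ -0.618034.
#1 (3,4): internal coord 3 + (4)·λ' = +0.527864; +0.527864 ∉ [-1.4, -0.8) → out
#2 (-7,0): internal coord -7 + (0)·λ' = -7.000000; -7.000000 ∉ [-1.4, -0.8) → out
#3 (1,3): internal coord 1 + (3)·λ' = -0.854102; -0.854102 ∈ [-1.4, -0.8) → IN Λ
#4 (0,0): internal coord 0 + (0)·λ' = +0.000000; +0.000000 ∉ [-1.4, -0.8) → out
#5 (2,6): internal coord 2 + (6)·λ' = -1.708204; -1.708204 ∉ [-1.4, -0.8) → out
#6 (-4,-4): internal coord -4 + (-4)·λ' = -1.527864; -1.527864 ∉ [-1.4, -0.8) → out
#7 (-1,1): internal coord -1 + (1)·λ' = -1.618034; -1.618034 ∉ [-1.4, -0.8) → out
#8 (-11,-10): internal coord -11 + (-10)·λ' = -4.819660; -4.819660 ∉ [-1.4, -0.8) → out
#9 (-8,-11): internal coord -8 + (-11)·λ' = -1.201626; -1.201626 ∈ [-1.4, -0.8) → IN Λ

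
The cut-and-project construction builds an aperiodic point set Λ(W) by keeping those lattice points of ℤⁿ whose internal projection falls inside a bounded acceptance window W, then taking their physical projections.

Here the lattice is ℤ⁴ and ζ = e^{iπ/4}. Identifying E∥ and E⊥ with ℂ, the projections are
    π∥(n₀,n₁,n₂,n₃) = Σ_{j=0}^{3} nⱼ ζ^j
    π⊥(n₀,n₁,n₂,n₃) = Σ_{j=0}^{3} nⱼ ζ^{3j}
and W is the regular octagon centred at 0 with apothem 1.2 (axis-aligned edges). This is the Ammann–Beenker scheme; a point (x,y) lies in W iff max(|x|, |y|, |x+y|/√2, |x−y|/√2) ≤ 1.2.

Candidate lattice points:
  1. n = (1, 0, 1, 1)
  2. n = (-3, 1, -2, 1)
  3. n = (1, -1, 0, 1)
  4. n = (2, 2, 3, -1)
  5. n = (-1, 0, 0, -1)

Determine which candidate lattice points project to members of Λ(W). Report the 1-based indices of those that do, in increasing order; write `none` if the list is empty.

none

Internal map: ζ^{3j} for j=0..3 gives (1,0), (−√2/2,√2/2), (0,−1), (√2/2,√2/2).
candidate 1: n = (1, 0, 1, 1) → π⊥ ≈ (+1.7071, -0.2929); max(|x|,|y|,|x±y|/√2) = 1.7071 > 1.2 ⇒ ∉ W
candidate 2: n = (-3, 1, -2, 1) → π⊥ ≈ (-3.0000, +3.4142); max(|x|,|y|,|x±y|/√2) = 4.5355 > 1.2 ⇒ ∉ W
candidate 3: n = (1, -1, 0, 1) → π⊥ ≈ (+2.4142, +0.0000); max(|x|,|y|,|x±y|/√2) = 2.4142 > 1.2 ⇒ ∉ W
candidate 4: n = (2, 2, 3, -1) → π⊥ ≈ (-0.1213, -2.2929); max(|x|,|y|,|x±y|/√2) = 2.2929 > 1.2 ⇒ ∉ W
candidate 5: n = (-1, 0, 0, -1) → π⊥ ≈ (-1.7071, -0.7071); max(|x|,|y|,|x±y|/√2) = 1.7071 > 1.2 ⇒ ∉ W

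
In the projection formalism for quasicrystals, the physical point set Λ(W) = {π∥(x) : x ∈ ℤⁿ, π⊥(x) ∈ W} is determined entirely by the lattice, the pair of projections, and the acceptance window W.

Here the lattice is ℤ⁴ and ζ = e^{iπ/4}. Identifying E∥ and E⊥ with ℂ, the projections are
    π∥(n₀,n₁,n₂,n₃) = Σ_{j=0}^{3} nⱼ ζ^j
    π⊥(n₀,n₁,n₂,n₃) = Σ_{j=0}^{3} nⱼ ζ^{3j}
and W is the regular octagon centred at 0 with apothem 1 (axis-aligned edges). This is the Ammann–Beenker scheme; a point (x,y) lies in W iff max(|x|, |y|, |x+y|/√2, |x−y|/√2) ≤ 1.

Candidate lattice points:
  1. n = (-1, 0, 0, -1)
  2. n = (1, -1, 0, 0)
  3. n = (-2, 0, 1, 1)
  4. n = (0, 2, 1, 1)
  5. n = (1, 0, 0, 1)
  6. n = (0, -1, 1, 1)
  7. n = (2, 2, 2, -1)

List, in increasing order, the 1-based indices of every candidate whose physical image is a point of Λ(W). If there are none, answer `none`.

With ζ = e^{iπ/4} the internal vectors are ζ^0,ζ^3,ζ^6,ζ^9.
#1 (-1, 0, 0, -1): internal (-1.7071, -0.7071); octagon support 1.7071 vs apothem 1 → ∉ W
#2 (1, -1, 0, 0): internal (1.7071, -0.7071); octagon support 1.7071 vs apothem 1 → ∉ W
#3 (-2, 0, 1, 1): internal (-1.2929, -0.2929); octagon support 1.2929 vs apothem 1 → ∉ W
#4 (0, 2, 1, 1): internal (-0.7071, 1.1213); octagon support 1.2929 vs apothem 1 → ∉ W
#5 (1, 0, 0, 1): internal (1.7071, 0.7071); octagon support 1.7071 vs apothem 1 → ∉ W
#6 (0, -1, 1, 1): internal (1.4142, -1.0000); octagon support 1.7071 vs apothem 1 → ∉ W
#7 (2, 2, 2, -1): internal (-0.1213, -1.2929); octagon support 1.2929 vs apothem 1 → ∉ W

none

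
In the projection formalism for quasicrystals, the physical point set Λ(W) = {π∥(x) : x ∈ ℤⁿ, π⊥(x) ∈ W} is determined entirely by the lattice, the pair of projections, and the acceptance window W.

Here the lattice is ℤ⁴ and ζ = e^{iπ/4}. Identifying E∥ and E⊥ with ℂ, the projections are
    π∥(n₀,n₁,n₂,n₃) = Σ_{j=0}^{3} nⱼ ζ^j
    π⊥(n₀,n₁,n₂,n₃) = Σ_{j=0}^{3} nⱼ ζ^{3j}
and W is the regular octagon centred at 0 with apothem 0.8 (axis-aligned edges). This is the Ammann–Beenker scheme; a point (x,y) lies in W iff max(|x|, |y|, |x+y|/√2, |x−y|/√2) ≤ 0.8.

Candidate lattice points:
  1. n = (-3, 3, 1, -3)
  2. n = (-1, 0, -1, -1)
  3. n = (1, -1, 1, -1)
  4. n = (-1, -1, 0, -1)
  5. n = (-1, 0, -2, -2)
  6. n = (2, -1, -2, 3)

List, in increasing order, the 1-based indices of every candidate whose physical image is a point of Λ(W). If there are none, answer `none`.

π⊥(n) = n₀ + n₁ζ³ + n₂ζ⁶ + n₃ζ⁹ where ζ = e^{iπ/4}.
#1 (-3, 3, 1, -3): internal (-7.242641, -1.000000); octagon support 7.242641 vs apothem 0.8 → ∉ W
#2 (-1, 0, -1, -1): internal (-1.707107, 0.292893); octagon support 1.707107 vs apothem 0.8 → ∉ W
#3 (1, -1, 1, -1): internal (1.000000, -2.414214); octagon support 2.414214 vs apothem 0.8 → ∉ W
#4 (-1, -1, 0, -1): internal (-1.000000, -1.414214); octagon support 1.707107 vs apothem 0.8 → ∉ W
#5 (-1, 0, -2, -2): internal (-2.414214, 0.585786); octagon support 2.414214 vs apothem 0.8 → ∉ W
#6 (2, -1, -2, 3): internal (4.828427, 3.414214); octagon support 5.828427 vs apothem 0.8 → ∉ W

none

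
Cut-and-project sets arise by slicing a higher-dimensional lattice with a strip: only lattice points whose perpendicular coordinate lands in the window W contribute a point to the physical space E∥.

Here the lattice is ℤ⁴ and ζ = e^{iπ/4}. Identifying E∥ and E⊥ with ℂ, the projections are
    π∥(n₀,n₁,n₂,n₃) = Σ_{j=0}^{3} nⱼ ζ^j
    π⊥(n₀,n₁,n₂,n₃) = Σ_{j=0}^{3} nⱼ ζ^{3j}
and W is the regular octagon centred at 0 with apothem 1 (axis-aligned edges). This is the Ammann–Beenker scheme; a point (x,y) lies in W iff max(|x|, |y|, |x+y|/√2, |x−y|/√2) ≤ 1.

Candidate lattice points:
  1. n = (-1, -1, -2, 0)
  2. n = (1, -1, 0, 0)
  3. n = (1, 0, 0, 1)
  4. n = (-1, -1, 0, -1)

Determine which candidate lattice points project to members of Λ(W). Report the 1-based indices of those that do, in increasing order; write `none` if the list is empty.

Internal map: ζ^{3j} for j=0..3 gives (1,0), (−√2/2,√2/2), (0,−1), (√2/2,√2/2).
#1 (-1, -1, -2, 0): internal (-0.29289, 1.29289); octagon support 1.29289 vs apothem 1 → ∉ W
#2 (1, -1, 0, 0): internal (1.70711, -0.70711); octagon support 1.70711 vs apothem 1 → ∉ W
#3 (1, 0, 0, 1): internal (1.70711, 0.70711); octagon support 1.70711 vs apothem 1 → ∉ W
#4 (-1, -1, 0, -1): internal (-1.00000, -1.41421); octagon support 1.70711 vs apothem 1 → ∉ W

none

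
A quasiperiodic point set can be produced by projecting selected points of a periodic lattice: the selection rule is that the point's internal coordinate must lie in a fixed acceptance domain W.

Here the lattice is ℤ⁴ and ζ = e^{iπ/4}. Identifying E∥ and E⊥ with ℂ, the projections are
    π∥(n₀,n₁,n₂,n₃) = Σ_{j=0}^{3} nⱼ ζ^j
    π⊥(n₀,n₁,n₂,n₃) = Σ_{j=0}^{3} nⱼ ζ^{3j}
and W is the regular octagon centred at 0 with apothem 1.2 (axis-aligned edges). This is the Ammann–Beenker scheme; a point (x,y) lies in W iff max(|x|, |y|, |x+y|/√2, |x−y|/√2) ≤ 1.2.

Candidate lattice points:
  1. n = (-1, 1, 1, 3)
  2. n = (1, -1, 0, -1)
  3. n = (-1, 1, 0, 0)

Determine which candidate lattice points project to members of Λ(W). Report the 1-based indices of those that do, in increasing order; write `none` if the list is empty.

Internal map: ζ^{3j} for j=0..3 gives (1,0), (−√2/2,√2/2), (0,−1), (√2/2,√2/2).
candidate 1: n = (-1, 1, 1, 3) → π⊥ ≈ (+0.4142, +1.8284); max(|x|,|y|,|x±y|/√2) = 1.8284 > 1.2 ⇒ ∉ W
candidate 2: n = (1, -1, 0, -1) → π⊥ ≈ (+1.0000, -1.4142); max(|x|,|y|,|x±y|/√2) = 1.7071 > 1.2 ⇒ ∉ W
candidate 3: n = (-1, 1, 0, 0) → π⊥ ≈ (-1.7071, +0.7071); max(|x|,|y|,|x±y|/√2) = 1.7071 > 1.2 ⇒ ∉ W

none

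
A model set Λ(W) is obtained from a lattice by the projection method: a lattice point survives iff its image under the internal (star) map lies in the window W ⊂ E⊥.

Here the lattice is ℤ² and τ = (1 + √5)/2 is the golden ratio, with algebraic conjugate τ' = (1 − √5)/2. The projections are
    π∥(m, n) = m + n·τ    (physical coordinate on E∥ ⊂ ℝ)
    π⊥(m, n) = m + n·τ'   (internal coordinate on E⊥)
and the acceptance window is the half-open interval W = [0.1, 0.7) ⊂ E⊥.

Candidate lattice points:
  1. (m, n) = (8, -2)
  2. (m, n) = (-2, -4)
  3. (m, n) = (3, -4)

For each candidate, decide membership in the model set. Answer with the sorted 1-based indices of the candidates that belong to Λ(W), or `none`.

Numerically τ ≈ 1.61803 and τ' = −1/τ ≈ -0.61803.
#1 (8,-2): internal coord 8 + (-2)·τ' = +9.23607; +9.23607 ∉ [0.1, 0.7) → out
#2 (-2,-4): internal coord -2 + (-4)·τ' = +0.47214; +0.47214 ∈ [0.1, 0.7) → IN Λ
#3 (3,-4): internal coord 3 + (-4)·τ' = +5.47214; +5.47214 ∉ [0.1, 0.7) → out

2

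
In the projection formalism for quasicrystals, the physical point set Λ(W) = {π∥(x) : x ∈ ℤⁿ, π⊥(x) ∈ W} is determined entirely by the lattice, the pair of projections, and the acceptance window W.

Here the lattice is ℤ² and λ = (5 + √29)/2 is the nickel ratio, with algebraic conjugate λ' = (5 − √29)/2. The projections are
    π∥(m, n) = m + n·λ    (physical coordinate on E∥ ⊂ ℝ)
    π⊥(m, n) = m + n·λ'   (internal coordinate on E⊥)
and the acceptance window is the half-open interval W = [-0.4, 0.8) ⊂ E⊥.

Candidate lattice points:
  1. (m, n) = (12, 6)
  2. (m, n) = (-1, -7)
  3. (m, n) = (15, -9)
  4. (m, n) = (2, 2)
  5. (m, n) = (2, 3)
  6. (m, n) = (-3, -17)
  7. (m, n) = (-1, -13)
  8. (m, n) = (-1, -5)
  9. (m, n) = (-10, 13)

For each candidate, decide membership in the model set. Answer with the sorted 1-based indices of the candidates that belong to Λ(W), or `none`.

Numerically λ ≈ 5.1926 and λ' = −1/λ ≈ -0.1926.
candidate 1: (m,n)=(12,6) → π∥ = 12+6·λ ≈ 43.1555, π⊥ = 12+6·λ' ≈ 10.8445 ∉ [-0.4, 0.8) ⇒ out
candidate 2: (m,n)=(-1,-7) → π∥ = -1-7·λ ≈ -37.3481, π⊥ = -1-7·λ' ≈ 0.3481 ∈ [-0.4, 0.8) ⇒ IN Λ
candidate 3: (m,n)=(15,-9) → π∥ = 15-9·λ ≈ -31.7332, π⊥ = 15-9·λ' ≈ 16.7332 ∉ [-0.4, 0.8) ⇒ out
candidate 4: (m,n)=(2,2) → π∥ = 2+2·λ ≈ 12.3852, π⊥ = 2+2·λ' ≈ 1.6148 ∉ [-0.4, 0.8) ⇒ out
candidate 5: (m,n)=(2,3) → π∥ = 2+3·λ ≈ 17.5777, π⊥ = 2+3·λ' ≈ 1.4223 ∉ [-0.4, 0.8) ⇒ out
candidate 6: (m,n)=(-3,-17) → π∥ = -3-17·λ ≈ -91.2739, π⊥ = -3-17·λ' ≈ 0.2739 ∈ [-0.4, 0.8) ⇒ IN Λ
candidate 7: (m,n)=(-1,-13) → π∥ = -1-13·λ ≈ -68.5036, π⊥ = -1-13·λ' ≈ 1.5036 ∉ [-0.4, 0.8) ⇒ out
candidate 8: (m,n)=(-1,-5) → π∥ = -1-5·λ ≈ -26.9629, π⊥ = -1-5·λ' ≈ -0.0371 ∈ [-0.4, 0.8) ⇒ IN Λ
candidate 9: (m,n)=(-10,13) → π∥ = -10+13·λ ≈ 57.5036, π⊥ = -10+13·λ' ≈ -12.5036 ∉ [-0.4, 0.8) ⇒ out

2, 6, 8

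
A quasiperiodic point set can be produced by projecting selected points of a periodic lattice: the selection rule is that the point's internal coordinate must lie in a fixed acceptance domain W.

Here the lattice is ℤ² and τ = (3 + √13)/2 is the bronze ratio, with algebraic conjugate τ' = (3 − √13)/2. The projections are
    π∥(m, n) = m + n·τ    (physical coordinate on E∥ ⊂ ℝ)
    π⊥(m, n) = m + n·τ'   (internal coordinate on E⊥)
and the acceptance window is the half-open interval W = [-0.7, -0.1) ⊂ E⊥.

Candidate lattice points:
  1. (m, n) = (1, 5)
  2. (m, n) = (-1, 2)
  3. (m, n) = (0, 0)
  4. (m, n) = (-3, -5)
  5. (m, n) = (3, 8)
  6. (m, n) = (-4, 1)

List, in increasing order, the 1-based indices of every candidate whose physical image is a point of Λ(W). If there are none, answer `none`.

Numerically τ ≈ 3.3028 and τ' = −1/τ ≈ -0.3028.
candidate 1: (m,n)=(1,5) → π∥ = 1+5·τ ≈ 17.5139, π⊥ = 1+5·τ' ≈ -0.5139 ∈ [-0.7, -0.1) ⇒ IN Λ
candidate 2: (m,n)=(-1,2) → π∥ = -1+2·τ ≈ 5.6056, π⊥ = -1+2·τ' ≈ -1.6056 ∉ [-0.7, -0.1) ⇒ out
candidate 3: (m,n)=(0,0) → π∥ = 0+0·τ ≈ 0.0000, π⊥ = 0+0·τ' ≈ 0.0000 ∉ [-0.7, -0.1) ⇒ out
candidate 4: (m,n)=(-3,-5) → π∥ = -3-5·τ ≈ -19.5139, π⊥ = -3-5·τ' ≈ -1.4861 ∉ [-0.7, -0.1) ⇒ out
candidate 5: (m,n)=(3,8) → π∥ = 3+8·τ ≈ 29.4222, π⊥ = 3+8·τ' ≈ 0.5778 ∉ [-0.7, -0.1) ⇒ out
candidate 6: (m,n)=(-4,1) → π∥ = -4+1·τ ≈ -0.6972, π⊥ = -4+1·τ' ≈ -4.3028 ∉ [-0.7, -0.1) ⇒ out

1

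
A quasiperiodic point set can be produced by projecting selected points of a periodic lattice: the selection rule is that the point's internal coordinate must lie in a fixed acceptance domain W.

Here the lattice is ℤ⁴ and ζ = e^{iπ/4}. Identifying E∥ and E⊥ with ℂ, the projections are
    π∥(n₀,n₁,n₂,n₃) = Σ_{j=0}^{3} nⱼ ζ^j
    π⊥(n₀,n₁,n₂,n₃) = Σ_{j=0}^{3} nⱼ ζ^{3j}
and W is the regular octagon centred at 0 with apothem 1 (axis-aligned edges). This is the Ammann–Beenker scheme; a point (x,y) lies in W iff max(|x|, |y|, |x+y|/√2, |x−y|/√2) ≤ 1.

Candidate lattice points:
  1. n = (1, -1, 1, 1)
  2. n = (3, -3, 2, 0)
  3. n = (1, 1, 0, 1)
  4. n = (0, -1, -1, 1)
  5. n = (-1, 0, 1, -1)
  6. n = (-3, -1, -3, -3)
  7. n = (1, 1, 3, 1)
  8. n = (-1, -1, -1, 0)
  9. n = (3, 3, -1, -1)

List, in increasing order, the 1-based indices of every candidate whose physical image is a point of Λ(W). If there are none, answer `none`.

Internal map: ζ^{3j} for j=0..3 gives (1,0), (−√2/2,√2/2), (0,−1), (√2/2,√2/2).
candidate 1: n = (1, -1, 1, 1) → π⊥ ≈ (+2.41421, -1.00000); max(|x|,|y|,|x±y|/√2) = 2.41421 > 1 ⇒ ∉ W
candidate 2: n = (3, -3, 2, 0) → π⊥ ≈ (+5.12132, -4.12132); max(|x|,|y|,|x±y|/√2) = 6.53553 > 1 ⇒ ∉ W
candidate 3: n = (1, 1, 0, 1) → π⊥ ≈ (+1.00000, +1.41421); max(|x|,|y|,|x±y|/√2) = 1.70711 > 1 ⇒ ∉ W
candidate 4: n = (0, -1, -1, 1) → π⊥ ≈ (+1.41421, +1.00000); max(|x|,|y|,|x±y|/√2) = 1.70711 > 1 ⇒ ∉ W
candidate 5: n = (-1, 0, 1, -1) → π⊥ ≈ (-1.70711, -1.70711); max(|x|,|y|,|x±y|/√2) = 2.41421 > 1 ⇒ ∉ W
candidate 6: n = (-3, -1, -3, -3) → π⊥ ≈ (-4.41421, +0.17157); max(|x|,|y|,|x±y|/√2) = 4.41421 > 1 ⇒ ∉ W
candidate 7: n = (1, 1, 3, 1) → π⊥ ≈ (+1.00000, -1.58579); max(|x|,|y|,|x±y|/√2) = 1.82843 > 1 ⇒ ∉ W
candidate 8: n = (-1, -1, -1, 0) → π⊥ ≈ (-0.29289, +0.29289); max(|x|,|y|,|x±y|/√2) = 0.41421 ≤ 1 ⇒ ∈ W
candidate 9: n = (3, 3, -1, -1) → π⊥ ≈ (+0.17157, +2.41421); max(|x|,|y|,|x±y|/√2) = 2.41421 > 1 ⇒ ∉ W

8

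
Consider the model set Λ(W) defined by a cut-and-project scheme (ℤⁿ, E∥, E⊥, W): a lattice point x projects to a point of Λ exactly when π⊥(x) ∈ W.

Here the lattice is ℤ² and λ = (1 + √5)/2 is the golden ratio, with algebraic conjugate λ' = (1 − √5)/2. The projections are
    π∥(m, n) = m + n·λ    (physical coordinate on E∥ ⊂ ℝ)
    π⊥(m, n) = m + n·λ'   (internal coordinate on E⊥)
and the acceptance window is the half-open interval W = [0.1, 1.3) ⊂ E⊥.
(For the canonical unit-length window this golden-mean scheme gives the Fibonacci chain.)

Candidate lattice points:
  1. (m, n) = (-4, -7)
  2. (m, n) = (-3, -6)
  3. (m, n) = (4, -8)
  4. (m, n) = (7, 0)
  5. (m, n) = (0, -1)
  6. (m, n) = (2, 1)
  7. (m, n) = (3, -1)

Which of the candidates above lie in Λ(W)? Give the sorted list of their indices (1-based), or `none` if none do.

λ' = (1−√5)/2 ≈ -0.618034.
candidate 1: (m,n)=(-4,-7) → π∥ = -4-7·λ ≈ -15.326238, π⊥ = -4-7·λ' ≈ 0.326238 ∈ [0.1, 1.3) ⇒ IN Λ
candidate 2: (m,n)=(-3,-6) → π∥ = -3-6·λ ≈ -12.708204, π⊥ = -3-6·λ' ≈ 0.708204 ∈ [0.1, 1.3) ⇒ IN Λ
candidate 3: (m,n)=(4,-8) → π∥ = 4-8·λ ≈ -8.944272, π⊥ = 4-8·λ' ≈ 8.944272 ∉ [0.1, 1.3) ⇒ out
candidate 4: (m,n)=(7,0) → π∥ = 7+0·λ ≈ 7.000000, π⊥ = 7+0·λ' ≈ 7.000000 ∉ [0.1, 1.3) ⇒ out
candidate 5: (m,n)=(0,-1) → π∥ = 0-1·λ ≈ -1.618034, π⊥ = 0-1·λ' ≈ 0.618034 ∈ [0.1, 1.3) ⇒ IN Λ
candidate 6: (m,n)=(2,1) → π∥ = 2+1·λ ≈ 3.618034, π⊥ = 2+1·λ' ≈ 1.381966 ∉ [0.1, 1.3) ⇒ out
candidate 7: (m,n)=(3,-1) → π∥ = 3-1·λ ≈ 1.381966, π⊥ = 3-1·λ' ≈ 3.618034 ∉ [0.1, 1.3) ⇒ out

1, 2, 5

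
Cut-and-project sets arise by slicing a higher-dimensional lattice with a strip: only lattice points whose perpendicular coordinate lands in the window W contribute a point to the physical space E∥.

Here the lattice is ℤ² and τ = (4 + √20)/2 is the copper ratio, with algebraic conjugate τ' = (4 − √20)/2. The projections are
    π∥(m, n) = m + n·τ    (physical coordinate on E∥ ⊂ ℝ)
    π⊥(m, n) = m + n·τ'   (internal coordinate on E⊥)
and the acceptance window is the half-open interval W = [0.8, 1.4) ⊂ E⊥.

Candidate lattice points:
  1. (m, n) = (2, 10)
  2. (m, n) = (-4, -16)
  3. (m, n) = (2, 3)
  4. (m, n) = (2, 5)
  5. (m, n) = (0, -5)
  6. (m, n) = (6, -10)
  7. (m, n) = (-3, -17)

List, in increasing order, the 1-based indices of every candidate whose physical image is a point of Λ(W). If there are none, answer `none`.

τ' = (4−√20)/2 ≈ -0.2361.
#1 (2,10): internal coord 2 + (10)·τ' = -0.3607; -0.3607 ∉ [0.8, 1.4) → out
#2 (-4,-16): internal coord -4 + (-16)·τ' = -0.2229; -0.2229 ∉ [0.8, 1.4) → out
#3 (2,3): internal coord 2 + (3)·τ' = +1.2918; +1.2918 ∈ [0.8, 1.4) → IN Λ
#4 (2,5): internal coord 2 + (5)·τ' = +0.8197; +0.8197 ∈ [0.8, 1.4) → IN Λ
#5 (0,-5): internal coord 0 + (-5)·τ' = +1.1803; +1.1803 ∈ [0.8, 1.4) → IN Λ
#6 (6,-10): internal coord 6 + (-10)·τ' = +8.3607; +8.3607 ∉ [0.8, 1.4) → out
#7 (-3,-17): internal coord -3 + (-17)·τ' = +1.0132; +1.0132 ∈ [0.8, 1.4) → IN Λ

3, 4, 5, 7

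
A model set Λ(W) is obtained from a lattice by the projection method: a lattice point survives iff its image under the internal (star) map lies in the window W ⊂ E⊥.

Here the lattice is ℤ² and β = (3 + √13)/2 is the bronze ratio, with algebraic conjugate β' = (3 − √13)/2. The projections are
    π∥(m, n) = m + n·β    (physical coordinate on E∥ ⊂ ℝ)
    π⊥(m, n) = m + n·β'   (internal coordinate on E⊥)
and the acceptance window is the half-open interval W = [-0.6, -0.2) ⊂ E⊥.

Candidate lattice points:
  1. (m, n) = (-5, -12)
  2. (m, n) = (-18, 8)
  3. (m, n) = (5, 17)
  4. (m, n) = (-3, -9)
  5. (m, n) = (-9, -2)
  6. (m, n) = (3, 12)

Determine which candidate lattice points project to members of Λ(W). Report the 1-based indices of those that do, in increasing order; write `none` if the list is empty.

Compute β' = (3−√13)/2 = -0.302776, so π⊥(m,n) = m -0.302776·n.
#1 (-5,-12): internal coord -5 + (-12)·β' = -1.366692; -1.366692 ∉ [-0.6, -0.2) → out
#2 (-18,8): internal coord -18 + (8)·β' = -20.422205; -20.422205 ∉ [-0.6, -0.2) → out
#3 (5,17): internal coord 5 + (17)·β' = -0.147186; -0.147186 ∉ [-0.6, -0.2) → out
#4 (-3,-9): internal coord -3 + (-9)·β' = -0.275019; -0.275019 ∈ [-0.6, -0.2) → IN Λ
#5 (-9,-2): internal coord -9 + (-2)·β' = -8.394449; -8.394449 ∉ [-0.6, -0.2) → out
#6 (3,12): internal coord 3 + (12)·β' = -0.633308; -0.633308 ∉ [-0.6, -0.2) → out

4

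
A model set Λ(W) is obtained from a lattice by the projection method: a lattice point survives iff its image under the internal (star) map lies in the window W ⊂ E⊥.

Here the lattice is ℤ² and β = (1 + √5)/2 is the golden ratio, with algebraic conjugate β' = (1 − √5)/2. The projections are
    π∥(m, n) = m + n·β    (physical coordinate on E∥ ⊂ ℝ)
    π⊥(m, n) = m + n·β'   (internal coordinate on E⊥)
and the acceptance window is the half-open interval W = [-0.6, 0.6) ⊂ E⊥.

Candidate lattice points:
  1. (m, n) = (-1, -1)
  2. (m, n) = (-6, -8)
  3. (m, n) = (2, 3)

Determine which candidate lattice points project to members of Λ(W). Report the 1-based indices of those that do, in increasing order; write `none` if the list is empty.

Compute β' = (1−√5)/2 = -0.618034, so π⊥(m,n) = m -0.618034·n.
[1] lift (-1,-1): star map gives -0.381966; window check -0.6 ≤ -0.381966 < 0.6 is true → IN Λ
[2] lift (-6,-8): star map gives -1.055728; window check -0.6 ≤ -1.055728 < 0.6 is false → out
[3] lift (2,3): star map gives 0.145898; window check -0.6 ≤ 0.145898 < 0.6 is true → IN Λ

1, 3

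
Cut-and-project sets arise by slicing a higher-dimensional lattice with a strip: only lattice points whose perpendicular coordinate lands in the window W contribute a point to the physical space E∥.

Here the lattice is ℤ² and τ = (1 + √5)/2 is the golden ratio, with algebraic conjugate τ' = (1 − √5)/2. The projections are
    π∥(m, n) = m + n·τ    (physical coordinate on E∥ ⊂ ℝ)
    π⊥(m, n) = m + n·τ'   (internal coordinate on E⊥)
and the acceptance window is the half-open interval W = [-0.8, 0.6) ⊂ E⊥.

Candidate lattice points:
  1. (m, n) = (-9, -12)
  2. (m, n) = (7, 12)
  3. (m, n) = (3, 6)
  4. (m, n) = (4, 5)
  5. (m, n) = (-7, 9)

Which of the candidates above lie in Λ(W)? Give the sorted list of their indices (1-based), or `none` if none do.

2, 3

Numerically τ ≈ 1.6180 and τ' = −1/τ ≈ -0.6180.
[1] lift (-9,-12): star map gives -1.5836; window check -0.8 ≤ -1.5836 < 0.6 is false → out
[2] lift (7,12): star map gives -0.4164; window check -0.8 ≤ -0.4164 < 0.6 is true → IN Λ
[3] lift (3,6): star map gives -0.7082; window check -0.8 ≤ -0.7082 < 0.6 is true → IN Λ
[4] lift (4,5): star map gives 0.9098; window check -0.8 ≤ 0.9098 < 0.6 is false → out
[5] lift (-7,9): star map gives -12.5623; window check -0.8 ≤ -12.5623 < 0.6 is false → out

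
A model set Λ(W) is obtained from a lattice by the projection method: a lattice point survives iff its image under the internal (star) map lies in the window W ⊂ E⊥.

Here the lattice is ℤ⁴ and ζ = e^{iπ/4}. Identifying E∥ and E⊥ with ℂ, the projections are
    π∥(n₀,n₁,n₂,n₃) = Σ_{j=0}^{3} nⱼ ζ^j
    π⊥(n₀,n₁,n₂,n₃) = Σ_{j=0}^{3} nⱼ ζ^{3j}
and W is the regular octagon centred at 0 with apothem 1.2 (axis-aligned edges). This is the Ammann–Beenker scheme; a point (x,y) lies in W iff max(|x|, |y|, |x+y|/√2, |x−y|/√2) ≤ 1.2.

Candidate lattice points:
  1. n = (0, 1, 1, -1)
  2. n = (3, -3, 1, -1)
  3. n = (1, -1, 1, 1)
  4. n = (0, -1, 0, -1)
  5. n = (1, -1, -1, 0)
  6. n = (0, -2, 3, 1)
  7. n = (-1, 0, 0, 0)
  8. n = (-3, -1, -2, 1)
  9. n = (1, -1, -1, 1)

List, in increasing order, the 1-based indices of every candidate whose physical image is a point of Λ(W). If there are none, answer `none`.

π⊥(n) = n₀ + n₁ζ³ + n₂ζ⁶ + n₃ζ⁹ where ζ = e^{iπ/4}.
#1 (0, 1, 1, -1): internal (-1.4142, -1.0000); octagon support 1.7071 vs apothem 1.2 → ∉ W
#2 (3, -3, 1, -1): internal (4.4142, -3.8284); octagon support 5.8284 vs apothem 1.2 → ∉ W
#3 (1, -1, 1, 1): internal (2.4142, -1.0000); octagon support 2.4142 vs apothem 1.2 → ∉ W
#4 (0, -1, 0, -1): internal (0.0000, -1.4142); octagon support 1.4142 vs apothem 1.2 → ∉ W
#5 (1, -1, -1, 0): internal (1.7071, 0.2929); octagon support 1.7071 vs apothem 1.2 → ∉ W
#6 (0, -2, 3, 1): internal (2.1213, -3.7071); octagon support 4.1213 vs apothem 1.2 → ∉ W
#7 (-1, 0, 0, 0): internal (-1.0000, 0.0000); octagon support 1.0000 vs apothem 1.2 → ∈ W
#8 (-3, -1, -2, 1): internal (-1.5858, 2.0000); octagon support 2.5355 vs apothem 1.2 → ∉ W
#9 (1, -1, -1, 1): internal (2.4142, 1.0000); octagon support 2.4142 vs apothem 1.2 → ∉ W

7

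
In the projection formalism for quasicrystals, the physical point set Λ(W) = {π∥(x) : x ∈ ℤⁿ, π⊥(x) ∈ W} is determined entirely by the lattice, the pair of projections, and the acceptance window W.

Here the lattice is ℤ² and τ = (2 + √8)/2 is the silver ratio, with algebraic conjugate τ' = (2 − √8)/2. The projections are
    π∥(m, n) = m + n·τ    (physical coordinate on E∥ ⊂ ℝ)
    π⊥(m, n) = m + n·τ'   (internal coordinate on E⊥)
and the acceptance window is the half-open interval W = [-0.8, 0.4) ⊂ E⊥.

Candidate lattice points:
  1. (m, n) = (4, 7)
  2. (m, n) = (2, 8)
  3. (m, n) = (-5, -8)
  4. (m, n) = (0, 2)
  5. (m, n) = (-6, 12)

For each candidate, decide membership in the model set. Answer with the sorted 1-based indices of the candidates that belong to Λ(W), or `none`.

Compute τ' = (2−√8)/2 = -0.4142, so π⊥(m,n) = m -0.4142·n.
candidate 1: (m,n)=(4,7) → π∥ = 4+7·τ ≈ 20.8995, π⊥ = 4+7·τ' ≈ 1.1005 ∉ [-0.8, 0.4) ⇒ out
candidate 2: (m,n)=(2,8) → π∥ = 2+8·τ ≈ 21.3137, π⊥ = 2+8·τ' ≈ -1.3137 ∉ [-0.8, 0.4) ⇒ out
candidate 3: (m,n)=(-5,-8) → π∥ = -5-8·τ ≈ -24.3137, π⊥ = -5-8·τ' ≈ -1.6863 ∉ [-0.8, 0.4) ⇒ out
candidate 4: (m,n)=(0,2) → π∥ = 0+2·τ ≈ 4.8284, π⊥ = 0+2·τ' ≈ -0.8284 ∉ [-0.8, 0.4) ⇒ out
candidate 5: (m,n)=(-6,12) → π∥ = -6+12·τ ≈ 22.9706, π⊥ = -6+12·τ' ≈ -10.9706 ∉ [-0.8, 0.4) ⇒ out

none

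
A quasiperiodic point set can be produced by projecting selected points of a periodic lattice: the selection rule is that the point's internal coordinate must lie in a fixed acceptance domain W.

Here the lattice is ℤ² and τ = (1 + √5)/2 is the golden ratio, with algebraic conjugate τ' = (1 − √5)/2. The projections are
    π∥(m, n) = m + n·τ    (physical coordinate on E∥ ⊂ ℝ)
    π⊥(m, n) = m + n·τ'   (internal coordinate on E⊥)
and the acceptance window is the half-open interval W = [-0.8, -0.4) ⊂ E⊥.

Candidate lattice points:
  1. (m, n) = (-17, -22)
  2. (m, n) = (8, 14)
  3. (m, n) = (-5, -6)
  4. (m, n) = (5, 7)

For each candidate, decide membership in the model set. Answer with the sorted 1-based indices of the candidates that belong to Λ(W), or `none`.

2

τ' = (1−√5)/2 ≈ -0.618034.
candidate 1: (m,n)=(-17,-22) → π∥ = -17-22·τ ≈ -52.596748, π⊥ = -17-22·τ' ≈ -3.403252 ∉ [-0.8, -0.4) ⇒ out
candidate 2: (m,n)=(8,14) → π∥ = 8+14·τ ≈ 30.652476, π⊥ = 8+14·τ' ≈ -0.652476 ∈ [-0.8, -0.4) ⇒ IN Λ
candidate 3: (m,n)=(-5,-6) → π∥ = -5-6·τ ≈ -14.708204, π⊥ = -5-6·τ' ≈ -1.291796 ∉ [-0.8, -0.4) ⇒ out
candidate 4: (m,n)=(5,7) → π∥ = 5+7·τ ≈ 16.326238, π⊥ = 5+7·τ' ≈ 0.673762 ∉ [-0.8, -0.4) ⇒ out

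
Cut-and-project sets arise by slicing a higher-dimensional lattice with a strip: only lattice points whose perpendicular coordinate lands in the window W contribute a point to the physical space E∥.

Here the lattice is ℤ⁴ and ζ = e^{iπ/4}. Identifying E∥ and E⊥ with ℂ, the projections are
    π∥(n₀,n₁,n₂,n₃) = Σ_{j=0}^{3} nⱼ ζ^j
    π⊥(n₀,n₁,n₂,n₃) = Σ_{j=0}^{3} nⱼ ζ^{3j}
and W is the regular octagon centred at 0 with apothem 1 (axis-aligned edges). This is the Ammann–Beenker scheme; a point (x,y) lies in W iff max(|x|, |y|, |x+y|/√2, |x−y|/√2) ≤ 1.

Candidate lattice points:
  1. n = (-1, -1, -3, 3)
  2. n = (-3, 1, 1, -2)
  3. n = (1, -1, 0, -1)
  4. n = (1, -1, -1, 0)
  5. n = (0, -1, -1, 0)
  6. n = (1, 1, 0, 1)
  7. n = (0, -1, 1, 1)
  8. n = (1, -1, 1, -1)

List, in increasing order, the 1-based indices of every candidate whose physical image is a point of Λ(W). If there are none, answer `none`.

5

Internal map: ζ^{3j} for j=0..3 gives (1,0), (−√2/2,√2/2), (0,−1), (√2/2,√2/2).
candidate 1: n = (-1, -1, -3, 3) → π⊥ ≈ (+1.8284, +4.4142); max(|x|,|y|,|x±y|/√2) = 4.4142 > 1 ⇒ ∉ W
candidate 2: n = (-3, 1, 1, -2) → π⊥ ≈ (-5.1213, -1.7071); max(|x|,|y|,|x±y|/√2) = 5.1213 > 1 ⇒ ∉ W
candidate 3: n = (1, -1, 0, -1) → π⊥ ≈ (+1.0000, -1.4142); max(|x|,|y|,|x±y|/√2) = 1.7071 > 1 ⇒ ∉ W
candidate 4: n = (1, -1, -1, 0) → π⊥ ≈ (+1.7071, +0.2929); max(|x|,|y|,|x±y|/√2) = 1.7071 > 1 ⇒ ∉ W
candidate 5: n = (0, -1, -1, 0) → π⊥ ≈ (+0.7071, +0.2929); max(|x|,|y|,|x±y|/√2) = 0.7071 ≤ 1 ⇒ ∈ W
candidate 6: n = (1, 1, 0, 1) → π⊥ ≈ (+1.0000, +1.4142); max(|x|,|y|,|x±y|/√2) = 1.7071 > 1 ⇒ ∉ W
candidate 7: n = (0, -1, 1, 1) → π⊥ ≈ (+1.4142, -1.0000); max(|x|,|y|,|x±y|/√2) = 1.7071 > 1 ⇒ ∉ W
candidate 8: n = (1, -1, 1, -1) → π⊥ ≈ (+1.0000, -2.4142); max(|x|,|y|,|x±y|/√2) = 2.4142 > 1 ⇒ ∉ W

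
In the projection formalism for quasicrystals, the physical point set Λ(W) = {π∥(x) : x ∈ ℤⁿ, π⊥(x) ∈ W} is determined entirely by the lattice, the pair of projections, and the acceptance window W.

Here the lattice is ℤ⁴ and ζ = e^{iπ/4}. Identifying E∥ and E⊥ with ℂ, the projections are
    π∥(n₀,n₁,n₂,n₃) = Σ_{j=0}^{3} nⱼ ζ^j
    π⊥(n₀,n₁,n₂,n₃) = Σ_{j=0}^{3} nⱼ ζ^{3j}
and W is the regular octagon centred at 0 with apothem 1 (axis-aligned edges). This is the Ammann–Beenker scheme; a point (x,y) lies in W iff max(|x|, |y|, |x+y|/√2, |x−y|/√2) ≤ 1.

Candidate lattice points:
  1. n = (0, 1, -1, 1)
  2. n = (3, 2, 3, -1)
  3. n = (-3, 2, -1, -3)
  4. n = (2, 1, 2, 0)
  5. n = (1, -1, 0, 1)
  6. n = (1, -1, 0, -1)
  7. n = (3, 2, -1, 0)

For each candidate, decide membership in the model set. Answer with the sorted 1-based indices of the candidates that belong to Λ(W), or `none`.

none

Internal map: ζ^{3j} for j=0..3 gives (1,0), (−√2/2,√2/2), (0,−1), (√2/2,√2/2).
#1 (0, 1, -1, 1): internal (0.00000, 2.41421); octagon support 2.41421 vs apothem 1 → ∉ W
#2 (3, 2, 3, -1): internal (0.87868, -2.29289); octagon support 2.29289 vs apothem 1 → ∉ W
#3 (-3, 2, -1, -3): internal (-6.53553, 0.29289); octagon support 6.53553 vs apothem 1 → ∉ W
#4 (2, 1, 2, 0): internal (1.29289, -1.29289); octagon support 1.82843 vs apothem 1 → ∉ W
#5 (1, -1, 0, 1): internal (2.41421, 0.00000); octagon support 2.41421 vs apothem 1 → ∉ W
#6 (1, -1, 0, -1): internal (1.00000, -1.41421); octagon support 1.70711 vs apothem 1 → ∉ W
#7 (3, 2, -1, 0): internal (1.58579, 2.41421); octagon support 2.82843 vs apothem 1 → ∉ W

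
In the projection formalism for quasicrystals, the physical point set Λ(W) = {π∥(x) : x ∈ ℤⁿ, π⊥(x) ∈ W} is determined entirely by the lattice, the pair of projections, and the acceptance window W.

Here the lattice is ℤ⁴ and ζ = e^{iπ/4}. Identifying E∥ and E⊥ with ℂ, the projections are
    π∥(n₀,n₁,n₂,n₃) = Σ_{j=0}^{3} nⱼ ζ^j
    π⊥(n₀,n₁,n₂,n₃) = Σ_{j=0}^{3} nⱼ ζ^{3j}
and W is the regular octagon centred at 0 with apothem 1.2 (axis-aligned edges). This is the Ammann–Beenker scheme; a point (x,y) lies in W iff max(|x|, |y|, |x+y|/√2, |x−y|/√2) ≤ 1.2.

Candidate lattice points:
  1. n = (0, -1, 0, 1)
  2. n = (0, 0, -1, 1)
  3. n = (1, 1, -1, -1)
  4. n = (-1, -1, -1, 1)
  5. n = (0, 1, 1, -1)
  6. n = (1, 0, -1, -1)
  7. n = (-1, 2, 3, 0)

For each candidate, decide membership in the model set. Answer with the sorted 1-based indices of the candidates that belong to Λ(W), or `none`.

With ζ = e^{iπ/4} the internal vectors are ζ^0,ζ^3,ζ^6,ζ^9.
#1 (0, -1, 0, 1): internal (1.4142, 0.0000); octagon support 1.4142 vs apothem 1.2 → ∉ W
#2 (0, 0, -1, 1): internal (0.7071, 1.7071); octagon support 1.7071 vs apothem 1.2 → ∉ W
#3 (1, 1, -1, -1): internal (-0.4142, 1.0000); octagon support 1.0000 vs apothem 1.2 → ∈ W
#4 (-1, -1, -1, 1): internal (0.4142, 1.0000); octagon support 1.0000 vs apothem 1.2 → ∈ W
#5 (0, 1, 1, -1): internal (-1.4142, -1.0000); octagon support 1.7071 vs apothem 1.2 → ∉ W
#6 (1, 0, -1, -1): internal (0.2929, 0.2929); octagon support 0.4142 vs apothem 1.2 → ∈ W
#7 (-1, 2, 3, 0): internal (-2.4142, -1.5858); octagon support 2.8284 vs apothem 1.2 → ∉ W

3, 4, 6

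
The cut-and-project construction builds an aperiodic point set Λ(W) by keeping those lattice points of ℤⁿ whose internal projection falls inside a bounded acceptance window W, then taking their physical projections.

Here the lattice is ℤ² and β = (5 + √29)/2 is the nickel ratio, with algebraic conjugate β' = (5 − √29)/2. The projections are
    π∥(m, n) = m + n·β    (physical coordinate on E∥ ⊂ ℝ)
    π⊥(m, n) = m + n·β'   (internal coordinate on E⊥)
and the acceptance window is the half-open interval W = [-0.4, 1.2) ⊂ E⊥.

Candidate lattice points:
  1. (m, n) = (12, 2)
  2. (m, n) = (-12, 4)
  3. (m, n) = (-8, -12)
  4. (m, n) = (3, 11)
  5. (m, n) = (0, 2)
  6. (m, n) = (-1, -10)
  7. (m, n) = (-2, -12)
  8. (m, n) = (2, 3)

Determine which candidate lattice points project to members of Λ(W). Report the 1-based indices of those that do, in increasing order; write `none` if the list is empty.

Numerically β ≈ 5.19258 and β' = −1/β ≈ -0.19258.
[1] lift (12,2): star map gives 11.61484; window check -0.4 ≤ 11.61484 < 1.2 is false → out
[2] lift (-12,4): star map gives -12.77033; window check -0.4 ≤ -12.77033 < 1.2 is false → out
[3] lift (-8,-12): star map gives -5.68901; window check -0.4 ≤ -5.68901 < 1.2 is false → out
[4] lift (3,11): star map gives 0.88159; window check -0.4 ≤ 0.88159 < 1.2 is true → IN Λ
[5] lift (0,2): star map gives -0.38516; window check -0.4 ≤ -0.38516 < 1.2 is true → IN Λ
[6] lift (-1,-10): star map gives 0.92582; window check -0.4 ≤ 0.92582 < 1.2 is true → IN Λ
[7] lift (-2,-12): star map gives 0.31099; window check -0.4 ≤ 0.31099 < 1.2 is true → IN Λ
[8] lift (2,3): star map gives 1.42225; window check -0.4 ≤ 1.42225 < 1.2 is false → out

4, 5, 6, 7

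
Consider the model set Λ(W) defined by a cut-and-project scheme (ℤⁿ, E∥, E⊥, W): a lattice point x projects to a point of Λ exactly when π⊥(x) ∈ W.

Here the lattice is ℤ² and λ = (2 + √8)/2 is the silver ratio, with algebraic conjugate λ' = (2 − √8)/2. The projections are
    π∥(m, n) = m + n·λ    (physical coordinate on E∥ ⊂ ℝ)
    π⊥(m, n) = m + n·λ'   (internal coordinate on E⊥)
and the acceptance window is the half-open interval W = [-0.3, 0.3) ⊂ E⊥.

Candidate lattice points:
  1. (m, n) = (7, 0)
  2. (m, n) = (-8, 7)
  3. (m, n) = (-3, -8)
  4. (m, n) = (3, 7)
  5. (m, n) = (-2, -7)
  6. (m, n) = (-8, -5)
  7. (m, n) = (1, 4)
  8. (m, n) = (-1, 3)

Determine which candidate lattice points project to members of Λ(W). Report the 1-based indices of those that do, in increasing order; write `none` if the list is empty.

4

λ' = (2−√8)/2 ≈ -0.41421.
candidate 1: (m,n)=(7,0) → π∥ = 7+0·λ ≈ 7.00000, π⊥ = 7+0·λ' ≈ 7.00000 ∉ [-0.3, 0.3) ⇒ out
candidate 2: (m,n)=(-8,7) → π∥ = -8+7·λ ≈ 8.89949, π⊥ = -8+7·λ' ≈ -10.89949 ∉ [-0.3, 0.3) ⇒ out
candidate 3: (m,n)=(-3,-8) → π∥ = -3-8·λ ≈ -22.31371, π⊥ = -3-8·λ' ≈ 0.31371 ∉ [-0.3, 0.3) ⇒ out
candidate 4: (m,n)=(3,7) → π∥ = 3+7·λ ≈ 19.89949, π⊥ = 3+7·λ' ≈ 0.10051 ∈ [-0.3, 0.3) ⇒ IN Λ
candidate 5: (m,n)=(-2,-7) → π∥ = -2-7·λ ≈ -18.89949, π⊥ = -2-7·λ' ≈ 0.89949 ∉ [-0.3, 0.3) ⇒ out
candidate 6: (m,n)=(-8,-5) → π∥ = -8-5·λ ≈ -20.07107, π⊥ = -8-5·λ' ≈ -5.92893 ∉ [-0.3, 0.3) ⇒ out
candidate 7: (m,n)=(1,4) → π∥ = 1+4·λ ≈ 10.65685, π⊥ = 1+4·λ' ≈ -0.65685 ∉ [-0.3, 0.3) ⇒ out
candidate 8: (m,n)=(-1,3) → π∥ = -1+3·λ ≈ 6.24264, π⊥ = -1+3·λ' ≈ -2.24264 ∉ [-0.3, 0.3) ⇒ out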